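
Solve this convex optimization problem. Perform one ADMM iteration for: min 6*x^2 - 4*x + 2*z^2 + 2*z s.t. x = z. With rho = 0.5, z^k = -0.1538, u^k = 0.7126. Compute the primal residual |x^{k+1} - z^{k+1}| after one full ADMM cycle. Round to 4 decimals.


ADMM iteration with rho = 0.5, z^k = -0.1538, u^k = 0.7126
Step 1: x-update.
Minimize 6*x^2 - 4*x + (0.5/2)*(x + 0.1538 + 0.7126)^2
FOC: (2*6 + 0.5)*x = 4 + 0.5*(-0.1538 - 0.7126)
x^{k+1} = 0.2853
Step 2: z-update.
Minimize 2*z^2 + 2*z + (0.5/2)*(0.2853 - z + 0.7126)^2
FOC: (2*2 + 0.5)*z = -2 + 0.5*(0.2853 + 0.7126)
z^{k+1} = -0.3336
Step 3: u-update.
u^{k+1} = 0.7126 + 0.2853 + 0.3336 = 1.3315
Step 4: Primal residual = |0.2853 + 0.3336| = 0.6189


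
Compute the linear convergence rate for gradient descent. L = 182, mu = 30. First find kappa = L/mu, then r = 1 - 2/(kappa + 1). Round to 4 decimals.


Step 1: Compute the condition number.
kappa = L/mu = 182/30 = 6.0667
Step 2: Compute the convergence rate.
r = 1 - 2/(kappa + 1) = 1 - 2*mu/(L + mu) = (L - mu)/(L + mu) = 152/212 = 0.717


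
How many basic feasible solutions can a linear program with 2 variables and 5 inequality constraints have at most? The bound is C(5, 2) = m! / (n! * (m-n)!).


Each vertex corresponds to some choice of n active constraints out of m, so the number of vertices is at most C(m, n) = m! / (n!(m-n)!).
m = 5, n = 2
Numerator: 5 * 4
Denominator: 2! = 2
C(5, 2) = 10


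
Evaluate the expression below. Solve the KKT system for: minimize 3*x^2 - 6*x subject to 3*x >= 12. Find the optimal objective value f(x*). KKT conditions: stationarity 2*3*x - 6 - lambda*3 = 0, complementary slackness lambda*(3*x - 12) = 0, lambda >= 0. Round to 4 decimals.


Step 1: Try lambda = 0 (constraint inactive).
x_unc = 6/(2*3) = 1.0
Check: 3*1.0 = 3.0 < 12 -- violated!
Step 2: Constraint must be active: 3*x = 12
x* = 12/3 = 4.0
lambda = (2*3*4.0 - 6)/3 = 6.0
Step 3: Compute optimal value.
f(x*) = 3*4.0^2 - 6*4.0 = 24.0


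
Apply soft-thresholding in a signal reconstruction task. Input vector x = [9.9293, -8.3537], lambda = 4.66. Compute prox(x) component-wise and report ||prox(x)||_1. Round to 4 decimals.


Soft-thresholding with lambda = 4.66:
prox(9.9293) = sign(9.9293)*max(|9.9293| - 4.66, 0) = 5.2693
prox(-8.3537) = sign(-8.3537)*max(|-8.3537| - 4.66, 0) = -3.6937
prox(x) = [5.2693, -3.6937]
||prox(x)||_1 = 5.2693 + 3.6937 = 8.963


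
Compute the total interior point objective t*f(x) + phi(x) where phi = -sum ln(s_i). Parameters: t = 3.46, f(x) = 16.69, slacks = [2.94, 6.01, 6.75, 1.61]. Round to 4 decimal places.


Step 1: Compute log-barrier.
ln values: [1.0784, 1.7934, 1.9095, 0.4762]
phi = -(1.0784 + 1.7934 + 1.9095 + 0.4762) = -5.2576
Step 2: Compute augmented objective.
t*f(x) = 3.46*16.69 = 57.7474
Total = 57.7474 - 5.2576 = 52.4898


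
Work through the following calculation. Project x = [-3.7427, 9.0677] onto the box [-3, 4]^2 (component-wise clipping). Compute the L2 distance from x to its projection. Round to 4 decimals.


Project each component onto [-3, 4].
clip(-3.7427) = -3.0, clip(9.0677) = 4.0
Projection = [-3.0, 4.0]
Squared diffs: [0.5516, 25.6816]
Distance = sqrt(26.2332) = 5.1218


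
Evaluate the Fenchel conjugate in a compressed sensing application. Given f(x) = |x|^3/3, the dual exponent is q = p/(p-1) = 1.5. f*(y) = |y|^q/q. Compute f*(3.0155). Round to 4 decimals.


The conjugate exponent q satisfies 1/p + 1/q = 1.
p = 3, so q = 3/(3 - 1) = 1.5
|y|^q = 3.0155^1.5 = 5.2365
f*(3.0155) = 5.2365 / 1.5 = 3.491


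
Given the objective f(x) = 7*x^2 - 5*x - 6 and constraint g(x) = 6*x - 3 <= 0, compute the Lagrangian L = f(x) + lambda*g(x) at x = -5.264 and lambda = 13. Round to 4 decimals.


Step 1: Evaluate f(x).
f(-5.264) = 7*(-5.264)^2 - 5*(-5.264) - 6 = 214.2879
Step 2: Evaluate g(x).
g(-5.264) = 6*-5.264 - 3 = -34.584
Step 3: Compute Lagrangian.
L = 214.2879 + 13*-34.584 = -235.3041


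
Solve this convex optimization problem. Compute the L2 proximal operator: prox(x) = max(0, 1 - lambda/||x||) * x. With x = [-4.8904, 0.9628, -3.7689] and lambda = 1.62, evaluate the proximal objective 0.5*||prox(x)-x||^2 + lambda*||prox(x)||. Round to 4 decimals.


Step 1: Compute ||x||.
||x|| = 6.2488
Step 2: Compute scaling factor.
scale = max(0, 1 - 1.62/6.2488) = 0.7408
Step 3: prox(x) = [-3.6226, 0.7132, -2.7918]
||prox(x)|| = 4.6288
Step 4: Proximal objective.
0.5*||prox-x||^2 = 1.3122
lambda*||prox|| = 7.4987
Total = 8.8109


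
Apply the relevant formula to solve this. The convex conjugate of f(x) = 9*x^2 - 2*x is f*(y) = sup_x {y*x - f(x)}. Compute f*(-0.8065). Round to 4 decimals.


f*(y) = sup_x {y*x - a*x^2 - b*x} = sup_x {(y-b)*x - a*x^2}
FOC: (y - b) - 2a*x = 0 => x* = (y - b)/(2a)
x* = (-0.8065 + 2)/(2*9) = 0.0663
f*(-0.8065) = (y-b)^2/(4a) = (-0.8065 + 2)^2/(4*9)
= 1.4244/36 = 0.0396


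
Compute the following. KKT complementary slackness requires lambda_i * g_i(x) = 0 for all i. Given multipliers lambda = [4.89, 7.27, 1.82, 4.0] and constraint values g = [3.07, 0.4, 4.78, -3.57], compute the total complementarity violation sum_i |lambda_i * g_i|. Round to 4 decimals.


KKT complementary slackness check:
lambda_1 * g_1 = 4.89 * 3.07 = 15.0123
lambda_2 * g_2 = 7.27 * 0.4 = 2.908
lambda_3 * g_3 = 1.82 * 4.78 = 8.6996
lambda_4 * g_4 = 4.0 * -3.57 = -14.28
Total violation = 15.0123 + 2.908 + 8.6996 + 14.28 = 40.8999


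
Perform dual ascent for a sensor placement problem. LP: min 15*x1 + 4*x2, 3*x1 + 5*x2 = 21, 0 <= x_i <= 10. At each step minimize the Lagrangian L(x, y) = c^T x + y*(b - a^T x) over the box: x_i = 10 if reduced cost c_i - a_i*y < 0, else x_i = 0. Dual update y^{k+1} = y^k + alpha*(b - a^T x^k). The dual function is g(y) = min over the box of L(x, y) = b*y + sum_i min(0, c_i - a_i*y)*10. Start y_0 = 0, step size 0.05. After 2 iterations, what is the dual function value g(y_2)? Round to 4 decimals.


Dual ascent for LP: min 15*x1 + 4*x2, 3*x1 + 5*x2 = 21, 0 <= x_i <= 10
Step 1: y^k = 0.0, reduced costs: (15.0, 4.0)
  x^k = (0.0, 0.0), subgradient = b - a^T x = 21.0
  y^{k+1} = 0.0 + 0.05*21.0 = 1.05
Step 2: y^k = 1.05, reduced costs: (11.85, -1.25)
  x^k = (0.0, 10.0), subgradient = b - a^T x = -29.0
  y^{k+1} = 1.05 + 0.05*-29.0 = -0.4
Dual objective at y_2 = -0.4: reduced costs (16.2, 6.0), box minimizer x = (0.0, 0.0)
g(y_2) = b*y + (c1 - a1*y)*x1 + (c2 - a2*y)*x2 = 21*(-0.4) + 16.2*0.0 + 6.0*0.0 = -8.4 + 0.0 + 0.0 = -8.4


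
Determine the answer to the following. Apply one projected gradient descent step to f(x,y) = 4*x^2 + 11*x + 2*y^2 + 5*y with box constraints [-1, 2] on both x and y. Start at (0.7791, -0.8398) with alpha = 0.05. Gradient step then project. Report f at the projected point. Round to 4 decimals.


Step 1: Compute gradient at (0.7791, -0.8398).
grad_x = 2*4*0.7791 + 11 = 17.2328
grad_y = 2*2*-0.8398 + 5 = 1.6408
Step 2: Gradient step.
x_raw = 0.7791 - 0.05*17.2328 = -0.0825
y_raw = -0.8398 - 0.05*1.6408 = -0.9218
Step 3: Project onto [-1, 2].
x_proj = clip(-0.0825) = -0.0825
y_proj = clip(-0.9218) = -0.9218
Step 4: Evaluate f.
f(-0.0825, -0.9218) = -3.7903


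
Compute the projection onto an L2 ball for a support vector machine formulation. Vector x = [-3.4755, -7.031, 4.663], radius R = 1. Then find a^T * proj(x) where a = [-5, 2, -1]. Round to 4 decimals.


Step 1: Compute ||x|| (intermediates to 6 decimals).
||x|| = sqrt((-3.4755)^2 + (-7.031)^2 + 4.663^2) = 9.124562
Step 2: Project.
Since ||x|| > R, scale = R/||x|| = 1/9.124562 = 0.109594, proj(x) = scale * x
proj(x) = [-0.380894, -0.770555, 0.511037]
Step 3: Dot product.
a^T * proj(x) = -5*(-0.380894) + 2*(-0.770555) - 1*0.511037 = -0.1477


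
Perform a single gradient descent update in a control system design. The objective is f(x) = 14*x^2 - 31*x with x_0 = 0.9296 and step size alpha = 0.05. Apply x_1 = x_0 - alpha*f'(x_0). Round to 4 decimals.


We compute the gradient at x_0 and apply the update.
f'(x) = 28*x - 31
f'(0.9296) = 28*0.9296 - 31 = -4.9712
x_1 = 0.9296 - 0.05*-4.9712 = 1.1782


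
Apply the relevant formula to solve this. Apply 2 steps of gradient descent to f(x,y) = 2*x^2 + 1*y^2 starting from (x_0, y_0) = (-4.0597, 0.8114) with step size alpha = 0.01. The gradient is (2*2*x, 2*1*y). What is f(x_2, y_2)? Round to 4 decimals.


Gradient descent on f(x,y) = 2*x^2 + 1*y^2.
Starting point: (-4.0597, 0.8114), alpha = 0.01
Step 1: grad_x = 2*2*-4.0597 = -16.2388, grad_y = 2*1*0.8114 = 1.6228
  x_1 = -4.0597 - 0.01*-16.2388 = -3.8973
  y_1 = 0.8114 - 0.01*1.6228 = 0.7952
Step 2: grad_x = 2*2*-3.8973 = -15.5892, grad_y = 2*1*0.7952 = 1.5903
  x_2 = -3.8973 - 0.01*-15.5892 = -3.7414
  y_2 = 0.7952 - 0.01*1.5903 = 0.7793
f(-3.7414, 0.7793) = 2*(-3.7414)^2 + 1*0.7793^2 = 28.6037


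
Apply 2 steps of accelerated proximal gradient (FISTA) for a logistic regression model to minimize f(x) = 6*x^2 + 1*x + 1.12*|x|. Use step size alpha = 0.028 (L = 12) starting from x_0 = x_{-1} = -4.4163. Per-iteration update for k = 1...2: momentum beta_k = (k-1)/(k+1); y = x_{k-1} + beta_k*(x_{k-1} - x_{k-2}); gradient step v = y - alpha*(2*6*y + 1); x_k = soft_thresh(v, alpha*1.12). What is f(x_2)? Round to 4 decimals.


FISTA on f(x) = 6*x^2 + 1*x + 1.12*|x|
L = 12, alpha = 0.028
Iteration 1: beta = 0.0, y = -4.4163 + 0.0*(-4.4163 + 4.4163) = -4.4163
  grad(y) = -51.9956, v = y - alpha*grad = -2.9604
  prox(v) = soft_thresh(-2.9604, 0.0314) = -2.9291
Iteration 2: beta = 0.3333, y = -2.9291 + 0.3333*(-2.9291 + 4.4163) = -2.4333
  grad(y) = -28.1998, v = y - alpha*grad = -1.6437
  prox(v) = soft_thresh(-1.6437, 0.0314) = -1.6124
f(x_2) = 6*(-1.6124)^2 + 1*(-1.6124) + 1.12*|-1.6124| = 15.7918


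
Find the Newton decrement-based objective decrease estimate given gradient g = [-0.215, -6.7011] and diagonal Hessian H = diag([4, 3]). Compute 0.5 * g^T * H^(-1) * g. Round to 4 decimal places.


Step 1: H is diagonal, so H^(-1) * g = [-0.0538, -2.2337].
Step 2: g^T H^(-1) g = sum_i g_i^2 / H_ii
  = (-0.215)^2/4 + (-6.7011)^2/3
  = 0.0116 + 14.9682 = 14.9798
Step 3: Objective decrease = 0.5 * g^T H^(-1) g = 7.4899


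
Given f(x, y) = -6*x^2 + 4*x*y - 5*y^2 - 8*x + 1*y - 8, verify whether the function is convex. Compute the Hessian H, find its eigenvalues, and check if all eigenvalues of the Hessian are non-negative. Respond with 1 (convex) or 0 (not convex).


The Hessian of f(x,y) = -6*x^2 + 4*x*y - 5*y^2 - 8*x + 1*y - 8 is:
H = [[-12, 4], [4, -10]]
Trace = -12 - 10 = -22
Determinant = -12*-10 - (4)^2 = 104
Discriminant = (-22)^2 - 4*104 = 68.0
Eigenvalues: lambda_1 = -15.1231, lambda_2 = -6.8769
The function is not convex.

0


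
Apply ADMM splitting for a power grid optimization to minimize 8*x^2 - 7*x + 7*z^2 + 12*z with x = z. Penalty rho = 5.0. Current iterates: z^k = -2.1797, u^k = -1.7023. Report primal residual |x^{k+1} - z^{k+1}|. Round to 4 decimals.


ADMM iteration with rho = 5.0, z^k = -2.1797, u^k = -1.7023
Step 1: x-update.
Minimize 8*x^2 - 7*x + (5.0/2)*(x + 2.1797 - 1.7023)^2
FOC: (2*8 + 5.0)*x = 7 + 5.0*(-2.1797 + 1.7023)
x^{k+1} = 0.2197
Step 2: z-update.
Minimize 7*z^2 + 12*z + (5.0/2)*(0.2197 - z - 1.7023)^2
FOC: (2*7 + 5.0)*z = -12 + 5.0*(0.2197 - 1.7023)
z^{k+1} = -1.0217
Step 3: u-update.
u^{k+1} = -1.7023 + 0.2197 + 1.0217 = -0.4609
Step 4: Primal residual = |0.2197 + 1.0217| = 1.2414


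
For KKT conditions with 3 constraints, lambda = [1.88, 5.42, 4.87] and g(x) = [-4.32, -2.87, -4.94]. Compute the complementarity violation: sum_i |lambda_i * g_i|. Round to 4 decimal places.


KKT complementary slackness check:
lambda_1 * g_1 = 1.88 * -4.32 = -8.1216
lambda_2 * g_2 = 5.42 * -2.87 = -15.5554
lambda_3 * g_3 = 4.87 * -4.94 = -24.0578
Total violation = 8.1216 + 15.5554 + 24.0578 = 47.7348


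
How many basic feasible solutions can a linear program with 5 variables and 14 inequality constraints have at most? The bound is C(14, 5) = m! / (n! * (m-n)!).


Each vertex corresponds to some choice of n active constraints out of m, so the number of vertices is at most C(m, n) = m! / (n!(m-n)!).
m = 14, n = 5
Numerator: 14 * 13 * 12 * 11 * 10
Denominator: 5! = 120
C(14, 5) = 2002


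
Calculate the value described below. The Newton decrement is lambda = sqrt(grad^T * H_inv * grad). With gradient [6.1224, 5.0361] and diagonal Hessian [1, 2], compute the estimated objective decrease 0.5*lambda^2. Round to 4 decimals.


Step 1: H is diagonal, so H^(-1) * g = [6.1224, 2.5181].
Step 2: g^T H^(-1) g = sum_i g_i^2 / H_ii
  = (6.1224)^2/1 + (5.0361)^2/2
  = 37.4838 + 12.6812 = 50.1649
Step 3: Objective decrease = 0.5 * g^T H^(-1) g = 25.0825


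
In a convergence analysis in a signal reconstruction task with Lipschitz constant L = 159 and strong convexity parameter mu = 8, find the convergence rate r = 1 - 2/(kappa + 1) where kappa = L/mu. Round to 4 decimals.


Step 1: Compute the condition number.
kappa = L/mu = 159/8 = 19.875
Step 2: Compute the convergence rate.
r = 1 - 2/(kappa + 1) = 1 - 2*mu/(L + mu) = (L - mu)/(L + mu) = 151/167 = 0.9042


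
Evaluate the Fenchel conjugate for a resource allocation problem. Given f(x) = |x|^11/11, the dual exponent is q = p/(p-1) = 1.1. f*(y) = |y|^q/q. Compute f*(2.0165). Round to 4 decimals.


The conjugate exponent q satisfies 1/p + 1/q = 1.
p = 11, so q = 11/(11 - 1) = 1.1
|y|^q = 2.0165^1.1 = 2.163
f*(2.0165) = 2.163 / 1.1 = 1.9664


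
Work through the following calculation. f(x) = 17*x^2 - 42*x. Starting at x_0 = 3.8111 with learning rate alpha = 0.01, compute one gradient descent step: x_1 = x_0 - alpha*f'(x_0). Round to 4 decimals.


We compute the gradient at x_0 and apply the update.
f'(x) = 34*x - 42
f'(3.8111) = 34*3.8111 - 42 = 87.5774
x_1 = 3.8111 - 0.01*87.5774 = 2.9353


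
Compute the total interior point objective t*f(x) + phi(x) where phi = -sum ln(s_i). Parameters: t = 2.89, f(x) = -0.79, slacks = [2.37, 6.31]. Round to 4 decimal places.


Step 1: Compute log-barrier.
ln values: [0.8629, 1.8421]
phi = -(0.8629 + 1.8421) = -2.705
Step 2: Compute augmented objective.
t*f(x) = 2.89*-0.79 = -2.2831
Total = -2.2831 - 2.705 = -4.9881


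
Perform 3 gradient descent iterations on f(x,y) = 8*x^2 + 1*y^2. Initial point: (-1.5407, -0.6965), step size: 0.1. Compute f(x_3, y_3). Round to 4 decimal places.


Gradient descent on f(x,y) = 8*x^2 + 1*y^2.
Starting point: (-1.5407, -0.6965), alpha = 0.1
Step 1: grad_x = 2*8*-1.5407 = -24.6512, grad_y = 2*1*-0.6965 = -1.393
  x_1 = -1.5407 - 0.1*-24.6512 = 0.9244
  y_1 = -0.6965 - 0.1*-1.393 = -0.5572
Step 2: grad_x = 2*8*0.9244 = 14.7907, grad_y = 2*1*-0.5572 = -1.1144
  x_2 = 0.9244 - 0.1*14.7907 = -0.5547
  y_2 = -0.5572 - 0.1*-1.1144 = -0.4458
Step 3: grad_x = 2*8*-0.5547 = -8.8744, grad_y = 2*1*-0.4458 = -0.8915
  x_3 = -0.5547 - 0.1*-8.8744 = 0.3328
  y_3 = -0.4458 - 0.1*-0.8915 = -0.3566
f(0.3328, -0.3566) = 8*0.3328^2 + 1*(-0.3566)^2 = 1.0132


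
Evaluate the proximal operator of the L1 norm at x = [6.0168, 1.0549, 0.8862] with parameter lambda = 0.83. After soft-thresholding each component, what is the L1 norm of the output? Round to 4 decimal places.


Soft-thresholding with lambda = 0.83:
prox(6.0168) = sign(6.0168)*max(|6.0168| - 0.83, 0) = 5.1868
prox(1.0549) = sign(1.0549)*max(|1.0549| - 0.83, 0) = 0.2249
prox(0.8862) = sign(0.8862)*max(|0.8862| - 0.83, 0) = 0.0562
prox(x) = [5.1868, 0.2249, 0.0562]
||prox(x)||_1 = 5.1868 + 0.2249 + 0.0562 = 5.4679


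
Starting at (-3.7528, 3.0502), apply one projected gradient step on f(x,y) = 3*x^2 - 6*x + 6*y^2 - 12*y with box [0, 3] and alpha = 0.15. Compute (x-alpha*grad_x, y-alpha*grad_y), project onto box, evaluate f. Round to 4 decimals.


Step 1: Compute gradient at (-3.7528, 3.0502).
grad_x = 2*3*-3.7528 - 6 = -28.5168
grad_y = 2*6*3.0502 - 12 = 24.6024
Step 2: Gradient step.
x_raw = -3.7528 - 0.15*-28.5168 = 0.5247
y_raw = 3.0502 - 0.15*24.6024 = -0.6402
Step 3: Project onto [0, 3].
x_proj = clip(0.5247) = 0.5247
y_proj = clip(-0.6402) = 0.0
Step 4: Evaluate f.
f(0.5247, 0.0) = -2.3223


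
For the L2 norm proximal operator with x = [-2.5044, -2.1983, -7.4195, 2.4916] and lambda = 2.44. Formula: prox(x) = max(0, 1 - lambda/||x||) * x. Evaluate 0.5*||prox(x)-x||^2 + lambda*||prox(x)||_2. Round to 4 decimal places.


Step 1: Compute ||x||.
||x|| = 8.5066
Step 2: Compute scaling factor.
scale = max(0, 1 - 2.44/8.5066) = 0.7132
Step 3: prox(x) = [-1.786, -1.5677, -5.2913, 1.7769]
||prox(x)|| = 6.0666
Step 4: Proximal objective.
0.5*||prox-x||^2 = 2.9768
lambda*||prox|| = 14.8025
Total = 17.7792


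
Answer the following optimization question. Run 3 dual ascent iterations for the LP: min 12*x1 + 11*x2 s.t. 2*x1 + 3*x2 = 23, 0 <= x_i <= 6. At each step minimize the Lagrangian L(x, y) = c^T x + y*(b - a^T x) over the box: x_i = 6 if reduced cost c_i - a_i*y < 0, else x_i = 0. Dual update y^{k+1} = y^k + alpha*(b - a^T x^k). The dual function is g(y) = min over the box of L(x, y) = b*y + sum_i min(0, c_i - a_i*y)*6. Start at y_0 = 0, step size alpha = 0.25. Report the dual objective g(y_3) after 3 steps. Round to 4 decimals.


Dual ascent for LP: min 12*x1 + 11*x2, 2*x1 + 3*x2 = 23, 0 <= x_i <= 6
Step 1: y^k = 0.0, reduced costs: (12.0, 11.0)
  x^k = (0.0, 0.0), subgradient = b - a^T x = 23.0
  y^{k+1} = 0.0 + 0.25*23.0 = 5.75
Step 2: y^k = 5.75, reduced costs: (0.5, -6.25)
  x^k = (0.0, 6.0), subgradient = b - a^T x = 5.0
  y^{k+1} = 5.75 + 0.25*5.0 = 7.0
Step 3: y^k = 7.0, reduced costs: (-2.0, -10.0)
  x^k = (6.0, 6.0), subgradient = b - a^T x = -7.0
  y^{k+1} = 7.0 + 0.25*-7.0 = 5.25
Dual objective at y_3 = 5.25: reduced costs (1.5, -4.75), box minimizer x = (0.0, 6.0)
g(y_3) = b*y + (c1 - a1*y)*x1 + (c2 - a2*y)*x2 = 23*5.25 + 1.5*0.0 + (-4.75)*6.0 = 120.75 + 0.0 - 28.5 = 92.25


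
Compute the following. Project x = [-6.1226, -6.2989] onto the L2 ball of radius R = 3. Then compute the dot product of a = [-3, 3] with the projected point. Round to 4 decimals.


Step 1: Compute ||x|| (intermediates to 6 decimals).
||x|| = sqrt((-6.1226)^2 + (-6.2989)^2) = 8.784212
Step 2: Project.
Since ||x|| > R, scale = R/||x|| = 3/8.784212 = 0.341522, proj(x) = scale * x
proj(x) = [-2.091003, -2.151213]
Step 3: Dot product.
a^T * proj(x) = -3*(-2.091003) + 3*(-2.151213) = -0.1806


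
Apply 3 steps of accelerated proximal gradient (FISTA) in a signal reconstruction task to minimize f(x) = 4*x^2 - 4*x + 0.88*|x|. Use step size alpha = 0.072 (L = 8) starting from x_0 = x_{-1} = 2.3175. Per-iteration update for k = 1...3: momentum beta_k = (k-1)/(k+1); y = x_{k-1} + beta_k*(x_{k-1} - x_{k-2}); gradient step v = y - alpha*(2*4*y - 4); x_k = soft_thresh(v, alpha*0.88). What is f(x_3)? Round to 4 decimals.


FISTA on f(x) = 4*x^2 - 4*x + 0.88*|x|
L = 8, alpha = 0.072
Iteration 1: beta = 0.0, y = 2.3175 + 0.0*(2.3175 - 2.3175) = 2.3175
  grad(y) = 14.54, v = y - alpha*grad = 1.2706
  prox(v) = soft_thresh(1.2706, 0.0634) = 1.2073
Iteration 2: beta = 0.3333, y = 1.2073 + 0.3333*(1.2073 - 2.3175) = 0.8372
  grad(y) = 2.6974, v = y - alpha*grad = 0.643
  prox(v) = soft_thresh(0.643, 0.0634) = 0.5796
Iteration 3: beta = 0.5, y = 0.5796 + 0.5*(0.5796 - 1.2073) = 0.2658
  grad(y) = -1.8738, v = y - alpha*grad = 0.4007
  prox(v) = soft_thresh(0.4007, 0.0634) = 0.3373
f(x_3) = 4*0.3373^2 - 4*0.3373 + 0.88*|0.3373| = -0.5973


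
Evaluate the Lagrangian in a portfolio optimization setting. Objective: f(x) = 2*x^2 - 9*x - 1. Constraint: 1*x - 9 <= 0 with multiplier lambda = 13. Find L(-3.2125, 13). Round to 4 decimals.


Step 1: Evaluate f(x).
f(-3.2125) = 2*(-3.2125)^2 - 9*(-3.2125) - 1 = 48.5528
Step 2: Evaluate g(x).
g(-3.2125) = 1*-3.2125 - 9 = -12.2125
Step 3: Compute Lagrangian.
L = 48.5528 + 13*-12.2125 = -110.2097


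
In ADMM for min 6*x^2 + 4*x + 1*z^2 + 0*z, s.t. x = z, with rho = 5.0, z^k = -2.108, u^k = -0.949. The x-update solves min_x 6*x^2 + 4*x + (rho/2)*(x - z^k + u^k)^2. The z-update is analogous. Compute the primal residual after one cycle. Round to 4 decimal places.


ADMM iteration with rho = 5.0, z^k = -2.108, u^k = -0.949
Step 1: x-update.
Minimize 6*x^2 + 4*x + (5.0/2)*(x + 2.108 - 0.949)^2
FOC: (2*6 + 5.0)*x = -4 + 5.0*(-2.108 + 0.949)
x^{k+1} = -0.5762
Step 2: z-update.
Minimize 1*z^2 + 0*z + (5.0/2)*(-0.5762 - z - 0.949)^2
FOC: (2*1 + 5.0)*z = 0 + 5.0*(-0.5762 - 0.949)
z^{k+1} = -1.0894
Step 3: u-update.
u^{k+1} = -0.949 - 0.5762 + 1.0894 = -0.4358
Step 4: Primal residual = |-0.5762 + 1.0894| = 0.5132


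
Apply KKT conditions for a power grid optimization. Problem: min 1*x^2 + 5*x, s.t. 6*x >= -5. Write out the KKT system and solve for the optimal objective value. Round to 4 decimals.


Step 1: Try lambda = 0 (constraint inactive).
x_unc = -5/(2*1) = -2.5
Check: 6*-2.5 = -15.0 < -5 -- violated!
Step 2: Constraint must be active: 6*x = -5
x* = -5/6 = -0.8333 (rounded; the exact value -5/6 is used below)
lambda = (2*1*(-5/6) + 5)/6 = 0.5556
Step 3: Compute optimal value.
f(x*) = 1*(-5/6)^2 + 5*(-5/6) = -3.4722


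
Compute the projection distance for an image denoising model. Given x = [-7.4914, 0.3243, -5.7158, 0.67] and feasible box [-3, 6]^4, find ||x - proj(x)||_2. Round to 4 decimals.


Project each component onto [-3, 6].
clip(-7.4914) = -3.0, clip(0.3243) = 0.3243, clip(-5.7158) = -3.0, clip(0.67) = 0.67
Projection = [-3.0, 0.3243, -3.0, 0.67]
Squared diffs: [20.1727, 0.0, 7.3756, 0.0]
Distance = sqrt(27.5483) = 5.2486


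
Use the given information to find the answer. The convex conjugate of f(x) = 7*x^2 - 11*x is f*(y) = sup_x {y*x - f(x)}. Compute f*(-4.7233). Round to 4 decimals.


f*(y) = sup_x {y*x - a*x^2 - b*x} = sup_x {(y-b)*x - a*x^2}
FOC: (y - b) - 2a*x = 0 => x* = (y - b)/(2a)
x* = (-4.7233 + 11)/(2*7) = 0.4483
f*(-4.7233) = (y-b)^2/(4a) = (-4.7233 + 11)^2/(4*7)
= 39.397/28 = 1.407


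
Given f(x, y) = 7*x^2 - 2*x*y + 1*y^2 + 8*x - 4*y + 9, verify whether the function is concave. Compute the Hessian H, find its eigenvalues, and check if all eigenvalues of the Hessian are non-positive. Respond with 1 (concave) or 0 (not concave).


The Hessian of f(x,y) = 7*x^2 - 2*x*y + 1*y^2 + 8*x - 4*y + 9 is:
H = [[14, -2], [-2, 2]]
Trace = 14 + 2 = 16
Determinant = 14*2 - (-2)^2 = 24
Discriminant = (16)^2 - 4*24 = 160.0
Eigenvalues: lambda_1 = 1.6754, lambda_2 = 14.3246
The function is not concave.

0


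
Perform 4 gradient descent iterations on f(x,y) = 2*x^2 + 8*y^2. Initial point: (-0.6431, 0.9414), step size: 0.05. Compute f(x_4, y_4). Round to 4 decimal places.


Gradient descent on f(x,y) = 2*x^2 + 8*y^2.
Starting point: (-0.6431, 0.9414), alpha = 0.05
Step 1: grad_x = 2*2*-0.6431 = -2.5724, grad_y = 2*8*0.9414 = 15.0624
  x_1 = -0.6431 - 0.05*-2.5724 = -0.5145
  y_1 = 0.9414 - 0.05*15.0624 = 0.1883
Step 2: grad_x = 2*2*-0.5145 = -2.0579, grad_y = 2*8*0.1883 = 3.0125
  x_2 = -0.5145 - 0.05*-2.0579 = -0.4116
  y_2 = 0.1883 - 0.05*3.0125 = 0.0377
Step 3: grad_x = 2*2*-0.4116 = -1.6463, grad_y = 2*8*0.0377 = 0.6025
  x_3 = -0.4116 - 0.05*-1.6463 = -0.3293
  y_3 = 0.0377 - 0.05*0.6025 = 0.0075
Step 4: grad_x = 2*2*-0.3293 = -1.3171, grad_y = 2*8*0.0075 = 0.1205
  x_4 = -0.3293 - 0.05*-1.3171 = -0.2634
  y_4 = 0.0075 - 0.05*0.1205 = 0.0015
f(-0.2634, 0.0015) = 2*(-0.2634)^2 + 8*0.0015^2 = 0.1388


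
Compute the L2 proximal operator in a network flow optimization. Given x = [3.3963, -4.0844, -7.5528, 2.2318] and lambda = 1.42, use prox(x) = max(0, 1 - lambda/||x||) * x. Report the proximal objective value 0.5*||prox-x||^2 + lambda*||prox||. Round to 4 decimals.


Step 1: Compute ||x||.
||x|| = 9.4996
Step 2: Compute scaling factor.
scale = max(0, 1 - 1.42/9.4996) = 0.8505
Step 3: prox(x) = [2.8886, -3.4739, -6.4238, 1.8982]
||prox(x)|| = 8.0796
Step 4: Proximal objective.
0.5*||prox-x||^2 = 1.0082
lambda*||prox|| = 11.473
Total = 12.4813


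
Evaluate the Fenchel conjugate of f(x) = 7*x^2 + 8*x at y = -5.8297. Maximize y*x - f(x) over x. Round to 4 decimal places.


f*(y) = sup_x {y*x - a*x^2 - b*x} = sup_x {(y-b)*x - a*x^2}
FOC: (y - b) - 2a*x = 0 => x* = (y - b)/(2a)
x* = (-5.8297 - 8)/(2*7) = -0.9878
f*(-5.8297) = (y-b)^2/(4a) = (-5.8297 - 8)^2/(4*7)
= 191.2606/28 = 6.8307


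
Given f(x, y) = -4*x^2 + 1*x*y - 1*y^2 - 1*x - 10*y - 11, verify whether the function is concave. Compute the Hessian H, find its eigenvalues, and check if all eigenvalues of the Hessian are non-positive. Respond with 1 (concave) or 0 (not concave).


The Hessian of f(x,y) = -4*x^2 + 1*x*y - 1*y^2 - 1*x - 10*y - 11 is:
H = [[-8, 1], [1, -2]]
Trace = -8 - 2 = -10
Determinant = -8*-2 - (1)^2 = 15
Discriminant = (-10)^2 - 4*15 = 40.0
Eigenvalues: lambda_1 = -8.1623, lambda_2 = -1.8377
The function is concave.

1


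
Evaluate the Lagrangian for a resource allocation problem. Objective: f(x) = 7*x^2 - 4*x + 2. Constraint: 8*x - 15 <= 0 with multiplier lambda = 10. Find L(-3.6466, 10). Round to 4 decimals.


Step 1: Evaluate f(x).
f(-3.6466) = 7*(-3.6466)^2 - 4*(-3.6466) + 2 = 109.6702
Step 2: Evaluate g(x).
g(-3.6466) = 8*-3.6466 - 15 = -44.1728
Step 3: Compute Lagrangian.
L = 109.6702 + 10*-44.1728 = -332.0578


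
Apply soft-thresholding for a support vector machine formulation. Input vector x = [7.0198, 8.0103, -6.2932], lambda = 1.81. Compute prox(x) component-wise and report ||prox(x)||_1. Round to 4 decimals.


Soft-thresholding with lambda = 1.81:
prox(7.0198) = sign(7.0198)*max(|7.0198| - 1.81, 0) = 5.2098
prox(8.0103) = sign(8.0103)*max(|8.0103| - 1.81, 0) = 6.2003
prox(-6.2932) = sign(-6.2932)*max(|-6.2932| - 1.81, 0) = -4.4832
prox(x) = [5.2098, 6.2003, -4.4832]
||prox(x)||_1 = 5.2098 + 6.2003 + 4.4832 = 15.8933


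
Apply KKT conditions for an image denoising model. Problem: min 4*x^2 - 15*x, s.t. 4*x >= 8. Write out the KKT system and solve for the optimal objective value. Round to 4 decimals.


Step 1: Try lambda = 0 (constraint inactive).
x_unc = 15/(2*4) = 1.875
Check: 4*1.875 = 7.5 < 8 -- violated!
Step 2: Constraint must be active: 4*x = 8
x* = 8/4 = 2.0
lambda = (2*4*2.0 - 15)/4 = 0.25
Step 3: Compute optimal value.
f(x*) = 4*2.0^2 - 15*2.0 = -14.0


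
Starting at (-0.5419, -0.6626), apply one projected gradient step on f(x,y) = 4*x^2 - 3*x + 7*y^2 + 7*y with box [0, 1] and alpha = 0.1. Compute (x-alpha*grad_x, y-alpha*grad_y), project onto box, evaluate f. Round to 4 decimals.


Step 1: Compute gradient at (-0.5419, -0.6626).
grad_x = 2*4*-0.5419 - 3 = -7.3352
grad_y = 2*7*-0.6626 + 7 = -2.2764
Step 2: Gradient step.
x_raw = -0.5419 - 0.1*-7.3352 = 0.1916
y_raw = -0.6626 - 0.1*-2.2764 = -0.435
Step 3: Project onto [0, 1].
x_proj = clip(0.1916) = 0.1916
y_proj = clip(-0.435) = 0.0
Step 4: Evaluate f.
f(0.1916, 0.0) = -0.428


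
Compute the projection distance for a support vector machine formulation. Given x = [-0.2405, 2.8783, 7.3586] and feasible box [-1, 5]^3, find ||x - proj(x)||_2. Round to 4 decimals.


Project each component onto [-1, 5].
clip(-0.2405) = -0.2405, clip(2.8783) = 2.8783, clip(7.3586) = 5.0
Projection = [-0.2405, 2.8783, 5.0]
Squared diffs: [0.0, 0.0, 5.563]
Distance = sqrt(5.563) = 2.3586


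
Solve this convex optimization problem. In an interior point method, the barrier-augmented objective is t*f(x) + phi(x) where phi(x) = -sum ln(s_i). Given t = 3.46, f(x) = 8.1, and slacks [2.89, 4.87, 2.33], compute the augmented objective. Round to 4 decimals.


Step 1: Compute log-barrier.
ln values: [1.0613, 1.5831, 0.8459]
phi = -(1.0613 + 1.5831 + 0.8459) = -3.4902
Step 2: Compute augmented objective.
t*f(x) = 3.46*8.1 = 28.026
Total = 28.026 - 3.4902 = 24.5358


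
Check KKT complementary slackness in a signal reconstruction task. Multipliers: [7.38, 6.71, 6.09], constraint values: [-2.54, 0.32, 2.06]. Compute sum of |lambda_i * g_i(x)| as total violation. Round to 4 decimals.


KKT complementary slackness check:
lambda_1 * g_1 = 7.38 * -2.54 = -18.7452
lambda_2 * g_2 = 6.71 * 0.32 = 2.1472
lambda_3 * g_3 = 6.09 * 2.06 = 12.5454
Total violation = 18.7452 + 2.1472 + 12.5454 = 33.4378


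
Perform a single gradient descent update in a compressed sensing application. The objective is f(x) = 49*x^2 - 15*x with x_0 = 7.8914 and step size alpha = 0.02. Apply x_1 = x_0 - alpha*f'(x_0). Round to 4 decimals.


We compute the gradient at x_0 and apply the update.
f'(x) = 98*x - 15
f'(7.8914) = 98*7.8914 - 15 = 758.3572
x_1 = 7.8914 - 0.02*758.3572 = -7.2757


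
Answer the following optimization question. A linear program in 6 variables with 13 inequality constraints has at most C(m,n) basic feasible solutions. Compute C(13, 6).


Each vertex corresponds to some choice of n active constraints out of m, so the number of vertices is at most C(m, n) = m! / (n!(m-n)!).
m = 13, n = 6
Numerator: 13 * 12 * 11 * 10 * 9 * 8
Denominator: 6! = 720
C(13, 6) = 1716


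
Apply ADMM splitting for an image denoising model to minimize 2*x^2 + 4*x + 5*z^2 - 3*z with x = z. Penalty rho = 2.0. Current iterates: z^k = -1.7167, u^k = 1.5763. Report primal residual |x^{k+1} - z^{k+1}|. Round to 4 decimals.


ADMM iteration with rho = 2.0, z^k = -1.7167, u^k = 1.5763
Step 1: x-update.
Minimize 2*x^2 + 4*x + (2.0/2)*(x + 1.7167 + 1.5763)^2
FOC: (2*2 + 2.0)*x = -4 + 2.0*(-1.7167 - 1.5763)
x^{k+1} = -1.7643
Step 2: z-update.
Minimize 5*z^2 - 3*z + (2.0/2)*(-1.7643 - z + 1.5763)^2
FOC: (2*5 + 2.0)*z = 3 + 2.0*(-1.7643 + 1.5763)
z^{k+1} = 0.2187
Step 3: u-update.
u^{k+1} = 1.5763 - 1.7643 - 0.2187 = -0.4067
Step 4: Primal residual = |-1.7643 - 0.2187| = 1.983


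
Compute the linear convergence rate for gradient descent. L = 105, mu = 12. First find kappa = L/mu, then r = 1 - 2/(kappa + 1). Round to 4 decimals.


Step 1: Compute the condition number.
kappa = L/mu = 105/12 = 8.75
Step 2: Compute the convergence rate.
r = 1 - 2/(kappa + 1) = 1 - 2*mu/(L + mu) = (L - mu)/(L + mu) = 93/117 = 0.7949


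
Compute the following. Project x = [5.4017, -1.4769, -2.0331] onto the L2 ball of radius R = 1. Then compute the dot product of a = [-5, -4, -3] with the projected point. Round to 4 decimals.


Step 1: Compute ||x|| (intermediates to 6 decimals).
||x|| = sqrt(5.4017^2 + (-1.4769)^2 + (-2.0331)^2) = 5.957608
Step 2: Project.
Since ||x|| > R, scale = R/||x|| = 1/5.957608 = 0.167853, proj(x) = scale * x
proj(x) = [0.906692, -0.247902, -0.341262]
Step 3: Dot product.
a^T * proj(x) = -5*0.906692 - 4*(-0.247902) - 3*(-0.341262) = -2.5181


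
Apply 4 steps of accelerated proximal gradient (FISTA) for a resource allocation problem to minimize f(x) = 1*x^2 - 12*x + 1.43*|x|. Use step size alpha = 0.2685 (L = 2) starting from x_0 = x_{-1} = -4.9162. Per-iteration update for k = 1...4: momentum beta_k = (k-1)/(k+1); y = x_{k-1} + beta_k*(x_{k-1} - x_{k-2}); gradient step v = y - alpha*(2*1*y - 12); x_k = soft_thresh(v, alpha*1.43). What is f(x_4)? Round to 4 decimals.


FISTA on f(x) = 1*x^2 - 12*x + 1.43*|x|
L = 2, alpha = 0.2685
Iteration 1: beta = 0.0, y = -4.9162 + 0.0*(-4.9162 + 4.9162) = -4.9162
  grad(y) = -21.8324, v = y - alpha*grad = 0.9458
  prox(v) = soft_thresh(0.9458, 0.384) = 0.5618
Iteration 2: beta = 0.3333, y = 0.5618 + 0.3333*(0.5618 + 4.9162) = 2.3879
  grad(y) = -7.2243, v = y - alpha*grad = 4.3276
  prox(v) = soft_thresh(4.3276, 0.384) = 3.9436
Iteration 3: beta = 0.5, y = 3.9436 + 0.5*(3.9436 - 0.5618) = 5.6345
  grad(y) = -0.731, v = y - alpha*grad = 5.8308
  prox(v) = soft_thresh(5.8308, 0.384) = 5.4468
Iteration 4: beta = 0.6, y = 5.4468 + 0.6*(5.4468 - 3.9436) = 6.3487
  grad(y) = 0.6975, v = y - alpha*grad = 6.1615
  prox(v) = soft_thresh(6.1615, 0.384) = 5.7775
f(x_4) = 1*5.7775^2 - 12*5.7775 + 1.43*|5.7775| = -27.6887


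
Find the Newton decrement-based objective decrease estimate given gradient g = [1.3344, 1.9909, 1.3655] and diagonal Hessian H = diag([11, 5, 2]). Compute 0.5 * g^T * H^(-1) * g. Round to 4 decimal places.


Step 1: H is diagonal, so H^(-1) * g = [0.1213, 0.3982, 0.6828].
Step 2: g^T H^(-1) g = sum_i g_i^2 / H_ii
  = (1.3344)^2/11 + (1.9909)^2/5 + (1.3655)^2/2
  = 0.1619 + 0.7927 + 0.9323 = 1.8869
Step 3: Objective decrease = 0.5 * g^T H^(-1) g = 0.9435


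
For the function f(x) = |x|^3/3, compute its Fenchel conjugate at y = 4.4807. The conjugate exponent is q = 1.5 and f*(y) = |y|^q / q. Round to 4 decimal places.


The conjugate exponent q satisfies 1/p + 1/q = 1.
p = 3, so q = 3/(3 - 1) = 1.5
|y|^q = 4.4807^1.5 = 9.4846
f*(4.4807) = 9.4846 / 1.5 = 6.3231


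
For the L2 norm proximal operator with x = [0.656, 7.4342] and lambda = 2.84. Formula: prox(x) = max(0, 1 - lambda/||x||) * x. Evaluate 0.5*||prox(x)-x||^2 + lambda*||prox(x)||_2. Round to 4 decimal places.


Step 1: Compute ||x||.
||x|| = 7.4631
Step 2: Compute scaling factor.
scale = max(0, 1 - 2.84/7.4631) = 0.6195
Step 3: prox(x) = [0.4064, 4.6052]
||prox(x)|| = 4.6231
Step 4: Proximal objective.
0.5*||prox-x||^2 = 4.0328
lambda*||prox|| = 13.1296
Total = 17.1624


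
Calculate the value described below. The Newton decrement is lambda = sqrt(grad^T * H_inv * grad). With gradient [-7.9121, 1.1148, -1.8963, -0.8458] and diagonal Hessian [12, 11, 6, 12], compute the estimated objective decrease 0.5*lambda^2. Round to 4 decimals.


Step 1: H is diagonal, so H^(-1) * g = [-0.6593, 0.1013, -0.3161, -0.0705].
Step 2: g^T H^(-1) g = sum_i g_i^2 / H_ii
  = (-7.9121)^2/12 + (1.1148)^2/11 + (-1.8963)^2/6 + (-0.8458)^2/12
  = 5.2168 + 0.113 + 0.5993 + 0.0596 = 5.9887
Step 3: Objective decrease = 0.5 * g^T H^(-1) g = 2.9943


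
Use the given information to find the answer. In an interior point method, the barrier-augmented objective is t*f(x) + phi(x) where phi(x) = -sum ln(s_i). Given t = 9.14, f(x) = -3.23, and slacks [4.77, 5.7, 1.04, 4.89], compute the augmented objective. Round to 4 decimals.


Step 1: Compute log-barrier.
ln values: [1.5623, 1.7405, 0.0392, 1.5872]
phi = -(1.5623 + 1.7405 + 0.0392 + 1.5872) = -4.9292
Step 2: Compute augmented objective.
t*f(x) = 9.14*-3.23 = -29.5222
Total = -29.5222 - 4.9292 = -34.4514


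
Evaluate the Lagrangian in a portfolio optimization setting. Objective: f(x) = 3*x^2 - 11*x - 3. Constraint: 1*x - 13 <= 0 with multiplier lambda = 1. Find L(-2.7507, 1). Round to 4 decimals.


Step 1: Evaluate f(x).
f(-2.7507) = 3*(-2.7507)^2 - 11*(-2.7507) - 3 = 49.9568
Step 2: Evaluate g(x).
g(-2.7507) = 1*-2.7507 - 13 = -15.7507
Step 3: Compute Lagrangian.
L = 49.9568 + 1*-15.7507 = 34.2061


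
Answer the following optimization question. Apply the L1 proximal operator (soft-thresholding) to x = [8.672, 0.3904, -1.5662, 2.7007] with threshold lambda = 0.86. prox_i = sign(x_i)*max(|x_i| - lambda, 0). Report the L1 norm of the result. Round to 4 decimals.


Soft-thresholding with lambda = 0.86:
prox(8.672) = sign(8.672)*max(|8.672| - 0.86, 0) = 7.812
prox(0.3904) = sign(0.3904)*max(|0.3904| - 0.86, 0) = 0.0
prox(-1.5662) = sign(-1.5662)*max(|-1.5662| - 0.86, 0) = -0.7062
prox(2.7007) = sign(2.7007)*max(|2.7007| - 0.86, 0) = 1.8407
prox(x) = [7.812, 0.0, -0.7062, 1.8407]
||prox(x)||_1 = 7.812 + 0.0 + 0.7062 + 1.8407 = 10.3589


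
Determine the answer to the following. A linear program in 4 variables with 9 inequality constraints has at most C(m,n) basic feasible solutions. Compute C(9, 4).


Each vertex corresponds to some choice of n active constraints out of m, so the number of vertices is at most C(m, n) = m! / (n!(m-n)!).
m = 9, n = 4
Numerator: 9 * 8 * 7 * 6
Denominator: 4! = 24
C(9, 4) = 126


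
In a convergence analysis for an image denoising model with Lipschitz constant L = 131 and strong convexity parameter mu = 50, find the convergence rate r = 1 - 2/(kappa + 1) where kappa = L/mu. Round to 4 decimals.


Step 1: Compute the condition number.
kappa = L/mu = 131/50 = 2.62
Step 2: Compute the convergence rate.
r = 1 - 2/(kappa + 1) = 1 - 2*mu/(L + mu) = (L - mu)/(L + mu) = 81/181 = 0.4475


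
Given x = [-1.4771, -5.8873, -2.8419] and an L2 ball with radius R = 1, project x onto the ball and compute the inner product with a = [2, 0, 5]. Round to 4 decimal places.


Step 1: Compute ||x|| (intermediates to 6 decimals).
||x|| = sqrt((-1.4771)^2 + (-5.8873)^2 + (-2.8419)^2) = 6.702128
Step 2: Project.
Since ||x|| > R, scale = R/||x|| = 1/6.702128 = 0.149206, proj(x) = scale * x
proj(x) = [-0.220392, -0.87842, -0.424029]
Step 3: Dot product.
a^T * proj(x) = 2*(-0.220392) + 0*(-0.87842) + 5*(-0.424029) = -2.5609


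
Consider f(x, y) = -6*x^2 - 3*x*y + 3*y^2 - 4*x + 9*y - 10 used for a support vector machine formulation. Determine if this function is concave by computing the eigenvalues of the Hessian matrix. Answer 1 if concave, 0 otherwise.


The Hessian of f(x,y) = -6*x^2 - 3*x*y + 3*y^2 - 4*x + 9*y - 10 is:
H = [[-12, -3], [-3, 6]]
Trace = -12 + 6 = -6
Determinant = -12*6 - (-3)^2 = -81
Discriminant = (-6)^2 - 4*-81 = 360.0
Eigenvalues: lambda_1 = -12.4868, lambda_2 = 6.4868
The function is not concave.

0


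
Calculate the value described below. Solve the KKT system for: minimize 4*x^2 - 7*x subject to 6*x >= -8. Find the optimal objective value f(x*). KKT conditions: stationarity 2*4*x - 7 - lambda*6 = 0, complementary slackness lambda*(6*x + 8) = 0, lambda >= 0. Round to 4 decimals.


Step 1: Try lambda = 0 (constraint inactive).
Stationarity: 2*4*x - 7 = 0
x* = 7/(2*4) = 0.875
Check constraint: 6*0.875 = 5.25 >= -8 -- satisfied.
Step 2: Compute optimal value.
f(x*) = 4*0.875^2 - 7*0.875 = -3.0625


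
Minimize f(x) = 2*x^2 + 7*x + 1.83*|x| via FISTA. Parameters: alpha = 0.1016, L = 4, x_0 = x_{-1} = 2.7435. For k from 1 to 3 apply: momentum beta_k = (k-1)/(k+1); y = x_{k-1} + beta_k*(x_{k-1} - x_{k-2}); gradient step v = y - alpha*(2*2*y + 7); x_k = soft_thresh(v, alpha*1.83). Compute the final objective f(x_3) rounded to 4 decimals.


FISTA on f(x) = 2*x^2 + 7*x + 1.83*|x|
L = 4, alpha = 0.1016
Iteration 1: beta = 0.0, y = 2.7435 + 0.0*(2.7435 - 2.7435) = 2.7435
  grad(y) = 17.974, v = y - alpha*grad = 0.9173
  prox(v) = soft_thresh(0.9173, 0.1859) = 0.7314
Iteration 2: beta = 0.3333, y = 0.7314 + 0.3333*(0.7314 - 2.7435) = 0.0607
  grad(y) = 7.2429, v = y - alpha*grad = -0.6752
  prox(v) = soft_thresh(-0.6752, 0.1859) = -0.4892
Iteration 3: beta = 0.5, y = -0.4892 + 0.5*(-0.4892 - 0.7314) = -1.0996
  grad(y) = 2.6018, v = y - alpha*grad = -1.3639
  prox(v) = soft_thresh(-1.3639, 0.1859) = -1.178
f(x_3) = 2*(-1.178)^2 + 7*(-1.178) + 1.83*|-1.178| = -3.3149


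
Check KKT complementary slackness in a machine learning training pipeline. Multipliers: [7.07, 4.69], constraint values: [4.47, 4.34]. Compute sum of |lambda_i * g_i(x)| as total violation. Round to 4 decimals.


KKT complementary slackness check:
lambda_1 * g_1 = 7.07 * 4.47 = 31.6029
lambda_2 * g_2 = 4.69 * 4.34 = 20.3546
Total violation = 31.6029 + 20.3546 = 51.9575


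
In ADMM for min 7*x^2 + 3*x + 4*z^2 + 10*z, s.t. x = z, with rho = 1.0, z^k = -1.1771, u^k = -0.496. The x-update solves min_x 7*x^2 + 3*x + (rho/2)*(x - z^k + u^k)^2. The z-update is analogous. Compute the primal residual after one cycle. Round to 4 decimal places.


ADMM iteration with rho = 1.0, z^k = -1.1771, u^k = -0.496
Step 1: x-update.
Minimize 7*x^2 + 3*x + (1.0/2)*(x + 1.1771 - 0.496)^2
FOC: (2*7 + 1.0)*x = -3 + 1.0*(-1.1771 + 0.496)
x^{k+1} = -0.2454
Step 2: z-update.
Minimize 4*z^2 + 10*z + (1.0/2)*(-0.2454 - z - 0.496)^2
FOC: (2*4 + 1.0)*z = -10 + 1.0*(-0.2454 - 0.496)
z^{k+1} = -1.1935
Step 3: u-update.
u^{k+1} = -0.496 - 0.2454 + 1.1935 = 0.4521
Step 4: Primal residual = |-0.2454 + 1.1935| = 0.9481


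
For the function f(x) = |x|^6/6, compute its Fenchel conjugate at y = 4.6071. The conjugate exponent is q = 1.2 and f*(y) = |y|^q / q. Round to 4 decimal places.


The conjugate exponent q satisfies 1/p + 1/q = 1.
p = 6, so q = 6/(6 - 1) = 1.2
|y|^q = 4.6071^1.2 = 6.2534
f*(4.6071) = 6.2534 / 1.2 = 5.2111


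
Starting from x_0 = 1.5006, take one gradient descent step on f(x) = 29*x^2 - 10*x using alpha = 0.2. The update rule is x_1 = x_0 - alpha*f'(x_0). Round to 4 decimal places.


We compute the gradient at x_0 and apply the update.
f'(x) = 58*x - 10
f'(1.5006) = 58*1.5006 - 10 = 77.0348
x_1 = 1.5006 - 0.2*77.0348 = -13.9064


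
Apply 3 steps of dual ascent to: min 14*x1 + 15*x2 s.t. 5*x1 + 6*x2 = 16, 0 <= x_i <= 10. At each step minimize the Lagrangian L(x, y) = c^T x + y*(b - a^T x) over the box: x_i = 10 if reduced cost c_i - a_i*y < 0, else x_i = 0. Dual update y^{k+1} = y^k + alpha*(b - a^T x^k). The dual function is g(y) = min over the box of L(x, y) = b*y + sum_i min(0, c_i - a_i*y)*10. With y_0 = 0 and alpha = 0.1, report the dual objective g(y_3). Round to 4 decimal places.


Dual ascent for LP: min 14*x1 + 15*x2, 5*x1 + 6*x2 = 16, 0 <= x_i <= 10
Step 1: y^k = 0.0, reduced costs: (14.0, 15.0)
  x^k = (0.0, 0.0), subgradient = b - a^T x = 16.0
  y^{k+1} = 0.0 + 0.1*16.0 = 1.6
Step 2: y^k = 1.6, reduced costs: (6.0, 5.4)
  x^k = (0.0, 0.0), subgradient = b - a^T x = 16.0
  y^{k+1} = 1.6 + 0.1*16.0 = 3.2
Step 3: y^k = 3.2, reduced costs: (-2.0, -4.2)
  x^k = (10.0, 10.0), subgradient = b - a^T x = -94.0
  y^{k+1} = 3.2 + 0.1*-94.0 = -6.2
Dual objective at y_3 = -6.2: reduced costs (45.0, 52.2), box minimizer x = (0.0, 0.0)
g(y_3) = b*y + (c1 - a1*y)*x1 + (c2 - a2*y)*x2 = 16*(-6.2) + 45.0*0.0 + 52.2*0.0 = -99.2 + 0.0 + 0.0 = -99.2
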